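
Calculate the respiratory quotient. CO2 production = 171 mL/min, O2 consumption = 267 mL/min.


RQ = VCO2 / VO2
RQ = 171 / 267
RQ = 0.6404


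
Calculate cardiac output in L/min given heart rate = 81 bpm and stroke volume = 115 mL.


CO = HR * SV
CO = 81 * 115 / 1000
CO = 9.315 L/min


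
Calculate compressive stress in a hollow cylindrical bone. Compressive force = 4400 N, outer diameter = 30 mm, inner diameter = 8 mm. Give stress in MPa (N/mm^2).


A = pi*(r_o^2 - r_i^2)
r_o = 15 mm, r_i = 4 mm
A = 656.593 mm^2
sigma = F/A = 4400 / 656.593
sigma = 6.701 MPa


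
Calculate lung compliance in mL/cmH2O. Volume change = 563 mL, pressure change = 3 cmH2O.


C = dV / dP
C = 563 / 3
C = 187.7 mL/cmH2O


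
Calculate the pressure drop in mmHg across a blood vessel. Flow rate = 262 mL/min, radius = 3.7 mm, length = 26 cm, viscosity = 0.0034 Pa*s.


dP = 8*mu*L*Q / (pi*r^4)
Q = 262 mL/min = 4.36667e-06 m^3/s
dP = 52.4488 Pa = 52.4488 / 133.322 mmHg = 0.3934 mmHg


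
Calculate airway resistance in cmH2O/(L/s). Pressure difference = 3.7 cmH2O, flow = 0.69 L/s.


R = dP / flow
R = 3.7 / 0.69
R = 5.362 cmH2O/(L/s)


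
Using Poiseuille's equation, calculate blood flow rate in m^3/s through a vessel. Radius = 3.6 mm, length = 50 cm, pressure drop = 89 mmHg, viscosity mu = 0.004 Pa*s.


Q = pi*r^4*dP / (8*mu*L)
r = 0.0036 m, L = 0.5 m
dP = 89 mmHg = 11865.658 Pa
Q = 3.9132e-04 m^3/s


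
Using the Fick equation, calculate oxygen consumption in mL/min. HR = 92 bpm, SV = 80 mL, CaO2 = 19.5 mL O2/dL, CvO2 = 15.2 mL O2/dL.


CO = HR*SV = 92*80/1000 = 7.36 L/min
a-v O2 diff = 19.5 - 15.2 = 4.3 mL/dL
VO2 = CO * (CaO2-CvO2) * 10 dL/L
VO2 = 7.36 * 4.3 * 10
VO2 = 316.5 mL/min


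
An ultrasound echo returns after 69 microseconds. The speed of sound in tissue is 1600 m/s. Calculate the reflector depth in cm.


depth = c * t / 2
t = 69 us = 6.9000e-05 s
depth = 1600 * 6.9000e-05 / 2
depth = 0.0552 m = 5.52 cm


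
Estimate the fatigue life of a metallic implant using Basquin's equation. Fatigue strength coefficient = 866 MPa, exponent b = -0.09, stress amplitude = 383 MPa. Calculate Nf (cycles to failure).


sigma_a = sigma_f' * (2Nf)^b
2Nf = (sigma_a/sigma_f')^(1/b)
2Nf = (383/866)^(1/-0.09)
2Nf = 8647.2714
Nf = 4324


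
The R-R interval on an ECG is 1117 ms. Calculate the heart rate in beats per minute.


HR = 60 / RR_interval(s)
RR = 1117 ms = 1.117 s
HR = 60 / 1.117 = 53.72 bpm


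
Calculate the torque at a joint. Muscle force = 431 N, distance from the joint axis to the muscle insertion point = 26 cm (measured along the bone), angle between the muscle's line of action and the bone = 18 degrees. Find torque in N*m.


Torque = F * d * sin(theta)   (moment arm = d*sin(theta))
d = 26 cm = 0.26 m
Torque = 431 * 0.26 * sin(18)
Torque = 34.63 N*m


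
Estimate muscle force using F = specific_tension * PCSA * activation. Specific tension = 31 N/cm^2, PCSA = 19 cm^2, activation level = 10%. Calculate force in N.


F = sigma * PCSA * activation
F = 31 * 19 * 0.1
F = 58.9 N


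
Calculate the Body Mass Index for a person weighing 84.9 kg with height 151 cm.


BMI = weight / height^2
height = 151 cm = 1.51 m
BMI = 84.9 / 1.51^2
BMI = 37.24 kg/m^2


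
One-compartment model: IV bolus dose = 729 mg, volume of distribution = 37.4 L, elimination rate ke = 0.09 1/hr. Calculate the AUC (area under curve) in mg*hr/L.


C0 = Dose/Vd = 729/37.4 = 19.492 mg/L
AUC = C0/ke = 19.492/0.09
AUC = 216.6 mg*hr/L


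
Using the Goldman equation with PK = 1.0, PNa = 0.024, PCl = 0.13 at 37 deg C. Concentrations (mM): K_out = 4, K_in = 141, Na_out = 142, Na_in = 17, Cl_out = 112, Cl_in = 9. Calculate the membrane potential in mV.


Vm = (RT/F)*ln((PK*Ko + PNa*Nao + PCl*Cli)/(PK*Ki + PNa*Nai + PCl*Clo))
Numer = 8.578, Denom = 155.968
Vm = -77.52 mV


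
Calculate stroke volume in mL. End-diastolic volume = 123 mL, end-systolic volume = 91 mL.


SV = EDV - ESV
SV = 123 - 91
SV = 32 mL


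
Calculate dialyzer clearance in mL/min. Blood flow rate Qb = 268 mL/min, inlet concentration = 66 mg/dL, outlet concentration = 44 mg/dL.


K = Qb * (Cb_in - Cb_out) / Cb_in
K = 268 * (66 - 44) / 66
K = 89.33 mL/min


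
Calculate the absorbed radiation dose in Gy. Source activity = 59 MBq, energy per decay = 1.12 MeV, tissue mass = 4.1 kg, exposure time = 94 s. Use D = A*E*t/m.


A = 59 MBq = 5.9000e+07 Bq
E = 1.12 MeV = 1.79424e-13 J
D = A*E*t/m = 5.9000e+07*1.79424e-13*94/4.1
D = 2.4270e-04 Gy


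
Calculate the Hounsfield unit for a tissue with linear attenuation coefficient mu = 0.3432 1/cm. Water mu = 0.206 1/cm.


HU = ((mu_tissue - mu_water) / mu_water) * 1000
HU = ((0.3432 - 0.206) / 0.206) * 1000
HU = 666


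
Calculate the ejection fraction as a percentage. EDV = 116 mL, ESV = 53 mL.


SV = EDV - ESV = 116 - 53 = 63 mL
EF = SV/EDV * 100 = 63/116 * 100
EF = 54.31%


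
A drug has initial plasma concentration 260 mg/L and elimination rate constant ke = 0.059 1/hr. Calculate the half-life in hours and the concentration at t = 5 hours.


t_half = ln(2) / ke = 0.693147 / 0.059 = 11.75 hr
C(t) = C0 * exp(-ke*t) = 260 * exp(-0.059*5)
C(5) = 193.6 mg/L


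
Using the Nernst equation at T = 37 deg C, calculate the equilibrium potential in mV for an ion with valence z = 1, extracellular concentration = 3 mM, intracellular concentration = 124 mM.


E = (RT/(zF)) * ln(C_out/C_in)
T = 37 + 273.15 = 310.15 K
E = (8.314 * 310.15 / (1 * 96485)) * ln(3/124)
E = -99.46 mV


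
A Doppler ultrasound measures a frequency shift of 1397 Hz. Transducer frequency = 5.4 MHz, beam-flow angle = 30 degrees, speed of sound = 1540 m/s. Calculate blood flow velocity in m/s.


v = fd * c / (2 * f0 * cos(theta))
v = 1397 * 1540 / (2 * 5.4000e+06 * cos(30))
v = 0.23 m/s


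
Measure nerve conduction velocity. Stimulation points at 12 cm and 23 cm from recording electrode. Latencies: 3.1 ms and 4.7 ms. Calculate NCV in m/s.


Distance = (23 - 12) / 100 = 0.11 m
dt = (4.7 - 3.1) / 1000 = 0.0016 s
NCV = dist / dt = 68.75 m/s


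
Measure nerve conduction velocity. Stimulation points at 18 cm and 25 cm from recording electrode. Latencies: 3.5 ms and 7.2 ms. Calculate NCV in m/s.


Distance = (25 - 18) / 100 = 0.07 m
dt = (7.2 - 3.5) / 1000 = 0.0037 s
NCV = dist / dt = 18.92 m/s


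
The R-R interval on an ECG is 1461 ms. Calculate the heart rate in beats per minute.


HR = 60 / RR_interval(s)
RR = 1461 ms = 1.461 s
HR = 60 / 1.461 = 41.07 bpm


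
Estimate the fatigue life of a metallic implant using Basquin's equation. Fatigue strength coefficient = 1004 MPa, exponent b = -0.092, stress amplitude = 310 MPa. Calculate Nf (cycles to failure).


sigma_a = sigma_f' * (2Nf)^b
2Nf = (sigma_a/sigma_f')^(1/b)
2Nf = (310/1004)^(1/-0.092)
2Nf = 352794.61
Nf = 1.764e+05


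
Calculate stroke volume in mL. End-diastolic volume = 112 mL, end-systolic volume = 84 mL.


SV = EDV - ESV
SV = 112 - 84
SV = 28 mL


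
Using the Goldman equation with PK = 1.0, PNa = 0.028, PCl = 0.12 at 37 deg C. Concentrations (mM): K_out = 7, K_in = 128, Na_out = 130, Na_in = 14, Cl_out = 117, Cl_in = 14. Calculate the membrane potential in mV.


Vm = (RT/F)*ln((PK*Ko + PNa*Nao + PCl*Cli)/(PK*Ki + PNa*Nai + PCl*Clo))
Numer = 12.32, Denom = 142.432
Vm = -65.41 mV


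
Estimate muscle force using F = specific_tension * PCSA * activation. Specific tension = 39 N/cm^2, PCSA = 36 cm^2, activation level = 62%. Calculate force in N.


F = sigma * PCSA * activation
F = 39 * 36 * 0.62
F = 870.5 N


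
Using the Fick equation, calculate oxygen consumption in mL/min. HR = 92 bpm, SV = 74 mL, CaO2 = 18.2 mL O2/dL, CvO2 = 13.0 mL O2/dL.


CO = HR*SV = 92*74/1000 = 6.808 L/min
a-v O2 diff = 18.2 - 13.0 = 5.2 mL/dL
VO2 = CO * (CaO2-CvO2) * 10 dL/L
VO2 = 6.808 * 5.2 * 10
VO2 = 354 mL/min


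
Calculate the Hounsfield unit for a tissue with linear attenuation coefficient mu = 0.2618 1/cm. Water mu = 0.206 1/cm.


HU = ((mu_tissue - mu_water) / mu_water) * 1000
HU = ((0.2618 - 0.206) / 0.206) * 1000
HU = 270.9


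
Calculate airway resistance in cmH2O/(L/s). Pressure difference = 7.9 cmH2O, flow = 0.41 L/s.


R = dP / flow
R = 7.9 / 0.41
R = 19.27 cmH2O/(L/s)


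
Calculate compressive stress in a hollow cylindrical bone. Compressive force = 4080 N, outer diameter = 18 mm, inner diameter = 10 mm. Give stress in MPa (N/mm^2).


A = pi*(r_o^2 - r_i^2)
r_o = 9 mm, r_i = 5 mm
A = 175.929 mm^2
sigma = F/A = 4080 / 175.929
sigma = 23.19 MPa


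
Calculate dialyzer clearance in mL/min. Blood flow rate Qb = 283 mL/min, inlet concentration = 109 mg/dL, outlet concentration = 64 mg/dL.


K = Qb * (Cb_in - Cb_out) / Cb_in
K = 283 * (109 - 64) / 109
K = 116.8 mL/min


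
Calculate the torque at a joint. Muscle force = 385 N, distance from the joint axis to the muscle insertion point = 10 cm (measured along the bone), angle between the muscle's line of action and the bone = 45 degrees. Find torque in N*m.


Torque = F * d * sin(theta)   (moment arm = d*sin(theta))
d = 10 cm = 0.1 m
Torque = 385 * 0.1 * sin(45)
Torque = 27.22 N*m


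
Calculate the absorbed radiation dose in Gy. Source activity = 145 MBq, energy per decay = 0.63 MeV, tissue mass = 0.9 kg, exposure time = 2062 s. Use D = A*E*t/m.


A = 145 MBq = 1.4500e+08 Bq
E = 0.63 MeV = 1.00926e-13 J
D = A*E*t/m = 1.4500e+08*1.00926e-13*2062/0.9
D = 0.03353 Gy


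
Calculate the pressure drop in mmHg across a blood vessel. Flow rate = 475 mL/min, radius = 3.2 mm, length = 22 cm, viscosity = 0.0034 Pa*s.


dP = 8*mu*L*Q / (pi*r^4)
Q = 475 mL/min = 7.91667e-06 m^3/s
dP = 143.808 Pa = 143.808 / 133.322 mmHg = 1.079 mmHg


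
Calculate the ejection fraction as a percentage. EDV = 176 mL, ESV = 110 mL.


SV = EDV - ESV = 176 - 110 = 66 mL
EF = SV/EDV * 100 = 66/176 * 100
EF = 37.5%


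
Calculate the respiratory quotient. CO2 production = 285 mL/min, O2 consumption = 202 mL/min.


RQ = VCO2 / VO2
RQ = 285 / 202
RQ = 1.411


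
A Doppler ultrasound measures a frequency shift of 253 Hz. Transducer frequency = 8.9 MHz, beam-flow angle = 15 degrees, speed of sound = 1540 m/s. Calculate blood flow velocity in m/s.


v = fd * c / (2 * f0 * cos(theta))
v = 253 * 1540 / (2 * 8.9000e+06 * cos(15))
v = 0.02266 m/s


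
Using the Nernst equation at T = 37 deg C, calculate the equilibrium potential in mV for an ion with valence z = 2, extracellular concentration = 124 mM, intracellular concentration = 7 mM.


E = (RT/(zF)) * ln(C_out/C_in)
T = 37 + 273.15 = 310.15 K
E = (8.314 * 310.15 / (2 * 96485)) * ln(124/7)
E = 38.41 mV


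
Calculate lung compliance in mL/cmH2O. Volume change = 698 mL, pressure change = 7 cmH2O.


C = dV / dP
C = 698 / 7
C = 99.71 mL/cmH2O


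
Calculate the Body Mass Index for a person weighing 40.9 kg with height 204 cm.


BMI = weight / height^2
height = 204 cm = 2.04 m
BMI = 40.9 / 2.04^2
BMI = 9.828 kg/m^2


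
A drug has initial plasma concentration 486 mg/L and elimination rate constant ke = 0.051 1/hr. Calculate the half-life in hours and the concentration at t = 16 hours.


t_half = ln(2) / ke = 0.693147 / 0.051 = 13.59 hr
C(t) = C0 * exp(-ke*t) = 486 * exp(-0.051*16)
C(16) = 214.9 mg/L


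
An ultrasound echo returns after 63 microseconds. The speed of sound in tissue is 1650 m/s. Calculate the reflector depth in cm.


depth = c * t / 2
t = 63 us = 6.3000e-05 s
depth = 1650 * 6.3000e-05 / 2
depth = 0.051975 m = 5.1975 cm


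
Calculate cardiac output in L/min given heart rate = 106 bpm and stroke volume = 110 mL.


CO = HR * SV
CO = 106 * 110 / 1000
CO = 11.66 L/min


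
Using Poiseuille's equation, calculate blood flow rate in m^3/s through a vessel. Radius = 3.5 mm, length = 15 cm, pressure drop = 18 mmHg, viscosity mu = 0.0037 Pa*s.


Q = pi*r^4*dP / (8*mu*L)
r = 0.0035 m, L = 0.15 m
dP = 18 mmHg = 2399.796 Pa
Q = 2.5481e-04 m^3/s


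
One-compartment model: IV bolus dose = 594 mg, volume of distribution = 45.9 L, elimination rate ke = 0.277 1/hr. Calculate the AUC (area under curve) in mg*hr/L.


C0 = Dose/Vd = 594/45.9 = 12.9412 mg/L
AUC = C0/ke = 12.9412/0.277
AUC = 46.72 mg*hr/L


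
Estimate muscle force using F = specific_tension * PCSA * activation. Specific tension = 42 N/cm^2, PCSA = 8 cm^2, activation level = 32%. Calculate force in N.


F = sigma * PCSA * activation
F = 42 * 8 * 0.32
F = 107.5 N


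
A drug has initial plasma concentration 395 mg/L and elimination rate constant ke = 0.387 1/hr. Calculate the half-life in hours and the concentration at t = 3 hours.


t_half = ln(2) / ke = 0.693147 / 0.387 = 1.791 hr
C(t) = C0 * exp(-ke*t) = 395 * exp(-0.387*3)
C(3) = 123.7 mg/L


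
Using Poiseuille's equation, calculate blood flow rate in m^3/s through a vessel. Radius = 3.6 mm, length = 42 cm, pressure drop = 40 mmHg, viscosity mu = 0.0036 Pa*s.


Q = pi*r^4*dP / (8*mu*L)
r = 0.0036 m, L = 0.42 m
dP = 40 mmHg = 5332.88 Pa
Q = 2.3264e-04 m^3/s


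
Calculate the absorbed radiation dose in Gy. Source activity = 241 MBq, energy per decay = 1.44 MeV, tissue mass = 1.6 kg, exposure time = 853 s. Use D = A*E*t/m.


A = 241 MBq = 2.4100e+08 Bq
E = 1.44 MeV = 2.30688e-13 J
D = A*E*t/m = 2.4100e+08*2.30688e-13*853/1.6
D = 0.02964 Gy


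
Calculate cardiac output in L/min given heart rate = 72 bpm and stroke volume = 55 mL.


CO = HR * SV
CO = 72 * 55 / 1000
CO = 3.96 L/min


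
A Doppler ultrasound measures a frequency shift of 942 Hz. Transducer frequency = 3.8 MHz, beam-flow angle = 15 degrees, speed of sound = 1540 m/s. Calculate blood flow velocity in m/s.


v = fd * c / (2 * f0 * cos(theta))
v = 942 * 1540 / (2 * 3.8000e+06 * cos(15))
v = 0.1976 m/s


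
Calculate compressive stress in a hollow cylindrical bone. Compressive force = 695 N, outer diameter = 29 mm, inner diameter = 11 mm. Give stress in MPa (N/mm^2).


A = pi*(r_o^2 - r_i^2)
r_o = 14.5 mm, r_i = 5.5 mm
A = 565.487 mm^2
sigma = F/A = 695 / 565.487
sigma = 1.229 MPa


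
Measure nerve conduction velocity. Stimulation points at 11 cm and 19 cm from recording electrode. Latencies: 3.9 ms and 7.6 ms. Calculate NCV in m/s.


Distance = (19 - 11) / 100 = 0.08 m
dt = (7.6 - 3.9) / 1000 = 0.0037 s
NCV = dist / dt = 21.62 m/s


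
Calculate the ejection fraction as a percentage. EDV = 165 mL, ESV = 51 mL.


SV = EDV - ESV = 165 - 51 = 114 mL
EF = SV/EDV * 100 = 114/165 * 100
EF = 69.09%


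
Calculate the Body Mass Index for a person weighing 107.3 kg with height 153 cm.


BMI = weight / height^2
height = 153 cm = 1.53 m
BMI = 107.3 / 1.53^2
BMI = 45.84 kg/m^2


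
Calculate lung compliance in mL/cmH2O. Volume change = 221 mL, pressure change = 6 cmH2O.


C = dV / dP
C = 221 / 6
C = 36.83 mL/cmH2O


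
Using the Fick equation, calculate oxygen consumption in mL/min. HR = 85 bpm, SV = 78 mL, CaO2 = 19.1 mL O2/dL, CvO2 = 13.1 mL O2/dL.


CO = HR*SV = 85*78/1000 = 6.63 L/min
a-v O2 diff = 19.1 - 13.1 = 6 mL/dL
VO2 = CO * (CaO2-CvO2) * 10 dL/L
VO2 = 6.63 * 6 * 10
VO2 = 397.8 mL/min


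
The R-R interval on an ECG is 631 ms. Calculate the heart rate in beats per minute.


HR = 60 / RR_interval(s)
RR = 631 ms = 0.631 s
HR = 60 / 0.631 = 95.09 bpm


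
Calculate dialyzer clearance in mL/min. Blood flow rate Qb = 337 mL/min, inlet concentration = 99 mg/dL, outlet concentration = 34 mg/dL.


K = Qb * (Cb_in - Cb_out) / Cb_in
K = 337 * (99 - 34) / 99
K = 221.3 mL/min


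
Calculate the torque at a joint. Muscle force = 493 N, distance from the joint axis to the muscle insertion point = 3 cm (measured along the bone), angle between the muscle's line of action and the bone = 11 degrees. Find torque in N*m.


Torque = F * d * sin(theta)   (moment arm = d*sin(theta))
d = 3 cm = 0.03 m
Torque = 493 * 0.03 * sin(11)
Torque = 2.822 N*m


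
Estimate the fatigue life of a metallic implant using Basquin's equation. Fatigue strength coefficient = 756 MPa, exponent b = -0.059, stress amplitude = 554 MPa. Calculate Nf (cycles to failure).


sigma_a = sigma_f' * (2Nf)^b
2Nf = (sigma_a/sigma_f')^(1/b)
2Nf = (554/756)^(1/-0.059)
2Nf = 194.24037
Nf = 97.12


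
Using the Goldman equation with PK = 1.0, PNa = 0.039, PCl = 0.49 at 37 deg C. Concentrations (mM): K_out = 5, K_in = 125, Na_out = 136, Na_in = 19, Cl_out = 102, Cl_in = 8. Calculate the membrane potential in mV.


Vm = (RT/F)*ln((PK*Ko + PNa*Nao + PCl*Cli)/(PK*Ki + PNa*Nai + PCl*Clo))
Numer = 14.224, Denom = 175.721
Vm = -67.19 mV


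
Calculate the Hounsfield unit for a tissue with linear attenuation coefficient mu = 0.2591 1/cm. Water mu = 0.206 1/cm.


HU = ((mu_tissue - mu_water) / mu_water) * 1000
HU = ((0.2591 - 0.206) / 0.206) * 1000
HU = 257.8


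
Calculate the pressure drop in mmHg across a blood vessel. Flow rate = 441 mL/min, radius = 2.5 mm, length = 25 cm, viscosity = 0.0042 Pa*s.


dP = 8*mu*L*Q / (pi*r^4)
Q = 441 mL/min = 7.35e-06 m^3/s
dP = 503.103 Pa = 503.103 / 133.322 mmHg = 3.774 mmHg


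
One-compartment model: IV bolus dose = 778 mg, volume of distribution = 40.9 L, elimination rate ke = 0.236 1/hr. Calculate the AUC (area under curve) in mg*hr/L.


C0 = Dose/Vd = 778/40.9 = 19.022 mg/L
AUC = C0/ke = 19.022/0.236
AUC = 80.6 mg*hr/L


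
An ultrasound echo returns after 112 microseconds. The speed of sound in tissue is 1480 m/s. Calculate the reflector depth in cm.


depth = c * t / 2
t = 112 us = 1.1200e-04 s
depth = 1480 * 1.1200e-04 / 2
depth = 0.08288 m = 8.288 cm


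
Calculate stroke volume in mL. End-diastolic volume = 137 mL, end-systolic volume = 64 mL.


SV = EDV - ESV
SV = 137 - 64
SV = 73 mL


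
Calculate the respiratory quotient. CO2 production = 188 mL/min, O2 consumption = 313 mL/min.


RQ = VCO2 / VO2
RQ = 188 / 313
RQ = 0.6006


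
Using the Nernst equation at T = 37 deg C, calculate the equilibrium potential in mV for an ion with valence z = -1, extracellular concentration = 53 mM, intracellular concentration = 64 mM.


E = (RT/(zF)) * ln(C_out/C_in)
T = 37 + 273.15 = 310.15 K
E = (8.314 * 310.15 / (-1 * 96485)) * ln(53/64)
E = 5.04 mV


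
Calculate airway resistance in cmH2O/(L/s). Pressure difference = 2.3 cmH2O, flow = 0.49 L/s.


R = dP / flow
R = 2.3 / 0.49
R = 4.694 cmH2O/(L/s)


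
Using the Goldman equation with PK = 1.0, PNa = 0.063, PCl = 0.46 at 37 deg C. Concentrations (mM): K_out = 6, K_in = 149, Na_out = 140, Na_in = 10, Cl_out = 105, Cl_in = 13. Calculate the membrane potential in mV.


Vm = (RT/F)*ln((PK*Ko + PNa*Nao + PCl*Cli)/(PK*Ki + PNa*Nai + PCl*Clo))
Numer = 20.8, Denom = 197.93
Vm = -60.21 mV


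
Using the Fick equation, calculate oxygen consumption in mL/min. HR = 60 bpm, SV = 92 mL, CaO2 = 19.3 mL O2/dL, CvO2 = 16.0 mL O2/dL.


CO = HR*SV = 60*92/1000 = 5.52 L/min
a-v O2 diff = 19.3 - 16.0 = 3.3 mL/dL
VO2 = CO * (CaO2-CvO2) * 10 dL/L
VO2 = 5.52 * 3.3 * 10
VO2 = 182.2 mL/min


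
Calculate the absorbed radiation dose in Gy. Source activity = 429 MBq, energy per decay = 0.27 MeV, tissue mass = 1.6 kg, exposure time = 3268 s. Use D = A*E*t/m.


A = 429 MBq = 4.2900e+08 Bq
E = 0.27 MeV = 4.3254e-14 J
D = A*E*t/m = 4.2900e+08*4.3254e-14*3268/1.6
D = 0.0379 Gy


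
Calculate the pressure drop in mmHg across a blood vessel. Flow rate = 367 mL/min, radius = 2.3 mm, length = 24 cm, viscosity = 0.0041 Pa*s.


dP = 8*mu*L*Q / (pi*r^4)
Q = 367 mL/min = 6.11667e-06 m^3/s
dP = 547.695 Pa = 547.695 / 133.322 mmHg = 4.108 mmHg


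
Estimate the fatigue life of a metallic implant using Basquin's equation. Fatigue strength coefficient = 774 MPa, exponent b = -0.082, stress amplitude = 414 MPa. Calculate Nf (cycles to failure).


sigma_a = sigma_f' * (2Nf)^b
2Nf = (sigma_a/sigma_f')^(1/b)
2Nf = (414/774)^(1/-0.082)
2Nf = 2060.2029
Nf = 1030


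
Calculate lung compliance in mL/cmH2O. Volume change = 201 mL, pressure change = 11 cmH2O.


C = dV / dP
C = 201 / 11
C = 18.27 mL/cmH2O


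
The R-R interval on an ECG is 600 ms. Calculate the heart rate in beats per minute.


HR = 60 / RR_interval(s)
RR = 600 ms = 0.6 s
HR = 60 / 0.6 = 100 bpm


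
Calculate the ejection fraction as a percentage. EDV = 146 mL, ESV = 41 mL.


SV = EDV - ESV = 146 - 41 = 105 mL
EF = SV/EDV * 100 = 105/146 * 100
EF = 71.92%


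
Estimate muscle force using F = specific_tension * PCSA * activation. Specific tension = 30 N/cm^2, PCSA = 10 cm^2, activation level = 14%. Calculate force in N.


F = sigma * PCSA * activation
F = 30 * 10 * 0.14
F = 42 N


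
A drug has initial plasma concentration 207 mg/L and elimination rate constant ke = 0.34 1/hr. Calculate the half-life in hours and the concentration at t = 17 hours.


t_half = ln(2) / ke = 0.693147 / 0.34 = 2.039 hr
C(t) = C0 * exp(-ke*t) = 207 * exp(-0.34*17)
C(17) = 0.6394 mg/L


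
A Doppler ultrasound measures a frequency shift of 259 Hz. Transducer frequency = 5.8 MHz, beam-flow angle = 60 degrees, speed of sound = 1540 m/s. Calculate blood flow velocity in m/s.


v = fd * c / (2 * f0 * cos(theta))
v = 259 * 1540 / (2 * 5.8000e+06 * cos(60))
v = 0.06877 m/s


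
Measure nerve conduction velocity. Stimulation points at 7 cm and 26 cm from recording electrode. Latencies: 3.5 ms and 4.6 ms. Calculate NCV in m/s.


Distance = (26 - 7) / 100 = 0.19 m
dt = (4.6 - 3.5) / 1000 = 0.0011 s
NCV = dist / dt = 172.7 m/s


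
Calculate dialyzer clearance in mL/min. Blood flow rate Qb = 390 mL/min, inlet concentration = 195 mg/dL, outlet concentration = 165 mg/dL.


K = Qb * (Cb_in - Cb_out) / Cb_in
K = 390 * (195 - 165) / 195
K = 60 mL/min


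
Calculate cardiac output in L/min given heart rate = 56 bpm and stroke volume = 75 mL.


CO = HR * SV
CO = 56 * 75 / 1000
CO = 4.2 L/min


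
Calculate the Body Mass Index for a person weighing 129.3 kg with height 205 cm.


BMI = weight / height^2
height = 205 cm = 2.05 m
BMI = 129.3 / 2.05^2
BMI = 30.77 kg/m^2


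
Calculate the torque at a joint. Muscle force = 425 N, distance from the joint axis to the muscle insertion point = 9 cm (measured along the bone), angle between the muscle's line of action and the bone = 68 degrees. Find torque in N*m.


Torque = F * d * sin(theta)   (moment arm = d*sin(theta))
d = 9 cm = 0.09 m
Torque = 425 * 0.09 * sin(68)
Torque = 35.46 N*m


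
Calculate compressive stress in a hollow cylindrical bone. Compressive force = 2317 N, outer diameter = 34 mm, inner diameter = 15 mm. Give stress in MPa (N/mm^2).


A = pi*(r_o^2 - r_i^2)
r_o = 17 mm, r_i = 7.5 mm
A = 731.206 mm^2
sigma = F/A = 2317 / 731.206
sigma = 3.169 MPa


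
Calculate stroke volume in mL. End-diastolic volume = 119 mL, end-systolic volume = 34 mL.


SV = EDV - ESV
SV = 119 - 34
SV = 85 mL


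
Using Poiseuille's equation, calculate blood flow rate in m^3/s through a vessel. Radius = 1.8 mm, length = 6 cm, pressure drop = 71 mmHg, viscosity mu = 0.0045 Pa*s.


Q = pi*r^4*dP / (8*mu*L)
r = 0.0018 m, L = 0.06 m
dP = 71 mmHg = 9465.862 Pa
Q = 1.4453e-04 m^3/s


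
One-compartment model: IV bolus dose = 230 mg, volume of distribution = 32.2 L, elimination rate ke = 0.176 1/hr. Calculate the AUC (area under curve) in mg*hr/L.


C0 = Dose/Vd = 230/32.2 = 7.14286 mg/L
AUC = C0/ke = 7.14286/0.176
AUC = 40.58 mg*hr/L


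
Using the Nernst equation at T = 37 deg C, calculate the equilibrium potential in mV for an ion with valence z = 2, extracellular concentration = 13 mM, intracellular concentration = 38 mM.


E = (RT/(zF)) * ln(C_out/C_in)
T = 37 + 273.15 = 310.15 K
E = (8.314 * 310.15 / (2 * 96485)) * ln(13/38)
E = -14.33 mV


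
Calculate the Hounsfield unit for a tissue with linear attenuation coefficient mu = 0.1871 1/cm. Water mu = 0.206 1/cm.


HU = ((mu_tissue - mu_water) / mu_water) * 1000
HU = ((0.1871 - 0.206) / 0.206) * 1000
HU = -91.75


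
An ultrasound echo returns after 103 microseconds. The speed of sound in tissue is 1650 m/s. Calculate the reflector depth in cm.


depth = c * t / 2
t = 103 us = 1.0300e-04 s
depth = 1650 * 1.0300e-04 / 2
depth = 0.084975 m = 8.4975 cm


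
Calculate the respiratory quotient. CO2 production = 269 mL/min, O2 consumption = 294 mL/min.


RQ = VCO2 / VO2
RQ = 269 / 294
RQ = 0.915


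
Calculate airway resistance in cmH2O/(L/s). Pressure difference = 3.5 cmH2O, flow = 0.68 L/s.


R = dP / flow
R = 3.5 / 0.68
R = 5.147 cmH2O/(L/s)


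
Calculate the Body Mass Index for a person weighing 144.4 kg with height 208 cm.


BMI = weight / height^2
height = 208 cm = 2.08 m
BMI = 144.4 / 2.08^2
BMI = 33.38 kg/m^2


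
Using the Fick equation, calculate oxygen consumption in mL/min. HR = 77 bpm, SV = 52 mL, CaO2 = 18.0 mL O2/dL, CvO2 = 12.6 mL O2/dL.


CO = HR*SV = 77*52/1000 = 4.004 L/min
a-v O2 diff = 18.0 - 12.6 = 5.4 mL/dL
VO2 = CO * (CaO2-CvO2) * 10 dL/L
VO2 = 4.004 * 5.4 * 10
VO2 = 216.2 mL/min


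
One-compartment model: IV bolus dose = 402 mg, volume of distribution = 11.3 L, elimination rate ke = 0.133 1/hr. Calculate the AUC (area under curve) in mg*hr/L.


C0 = Dose/Vd = 402/11.3 = 35.5752 mg/L
AUC = C0/ke = 35.5752/0.133
AUC = 267.5 mg*hr/L


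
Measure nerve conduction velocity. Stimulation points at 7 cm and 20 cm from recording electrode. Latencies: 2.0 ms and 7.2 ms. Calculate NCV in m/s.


Distance = (20 - 7) / 100 = 0.13 m
dt = (7.2 - 2.0) / 1000 = 0.0052 s
NCV = dist / dt = 25 m/s


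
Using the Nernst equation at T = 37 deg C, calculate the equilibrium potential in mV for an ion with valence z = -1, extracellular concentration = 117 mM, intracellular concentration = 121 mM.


E = (RT/(zF)) * ln(C_out/C_in)
T = 37 + 273.15 = 310.15 K
E = (8.314 * 310.15 / (-1 * 96485)) * ln(117/121)
E = 0.8984 mV


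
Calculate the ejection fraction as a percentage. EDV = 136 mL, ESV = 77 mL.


SV = EDV - ESV = 136 - 77 = 59 mL
EF = SV/EDV * 100 = 59/136 * 100
EF = 43.38%


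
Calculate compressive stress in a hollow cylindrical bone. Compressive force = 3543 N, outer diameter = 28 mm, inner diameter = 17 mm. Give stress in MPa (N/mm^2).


A = pi*(r_o^2 - r_i^2)
r_o = 14 mm, r_i = 8.5 mm
A = 388.772 mm^2
sigma = F/A = 3543 / 388.772
sigma = 9.113 MPa


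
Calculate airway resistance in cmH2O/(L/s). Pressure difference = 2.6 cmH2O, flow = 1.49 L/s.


R = dP / flow
R = 2.6 / 1.49
R = 1.745 cmH2O/(L/s)


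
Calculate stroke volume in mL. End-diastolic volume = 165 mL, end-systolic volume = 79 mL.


SV = EDV - ESV
SV = 165 - 79
SV = 86 mL


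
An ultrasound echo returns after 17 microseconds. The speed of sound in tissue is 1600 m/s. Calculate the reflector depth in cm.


depth = c * t / 2
t = 17 us = 1.7000e-05 s
depth = 1600 * 1.7000e-05 / 2
depth = 0.0136 m = 1.36 cm


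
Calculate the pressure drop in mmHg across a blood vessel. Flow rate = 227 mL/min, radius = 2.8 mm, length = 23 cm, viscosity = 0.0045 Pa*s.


dP = 8*mu*L*Q / (pi*r^4)
Q = 227 mL/min = 3.78333e-06 m^3/s
dP = 162.227 Pa = 162.227 / 133.322 mmHg = 1.217 mmHg


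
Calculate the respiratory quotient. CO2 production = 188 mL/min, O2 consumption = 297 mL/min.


RQ = VCO2 / VO2
RQ = 188 / 297
RQ = 0.633


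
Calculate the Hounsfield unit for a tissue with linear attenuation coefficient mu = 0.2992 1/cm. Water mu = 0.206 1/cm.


HU = ((mu_tissue - mu_water) / mu_water) * 1000
HU = ((0.2992 - 0.206) / 0.206) * 1000
HU = 452.4


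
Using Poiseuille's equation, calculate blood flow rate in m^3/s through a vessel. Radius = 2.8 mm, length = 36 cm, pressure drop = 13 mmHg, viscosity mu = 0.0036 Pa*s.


Q = pi*r^4*dP / (8*mu*L)
r = 0.0028 m, L = 0.36 m
dP = 13 mmHg = 1733.186 Pa
Q = 3.2280e-05 m^3/s


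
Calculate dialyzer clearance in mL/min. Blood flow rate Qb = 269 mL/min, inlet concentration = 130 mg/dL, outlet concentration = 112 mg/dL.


K = Qb * (Cb_in - Cb_out) / Cb_in
K = 269 * (130 - 112) / 130
K = 37.25 mL/min


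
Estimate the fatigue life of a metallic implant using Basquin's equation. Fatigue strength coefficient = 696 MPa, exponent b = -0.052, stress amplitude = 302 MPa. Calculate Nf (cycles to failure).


sigma_a = sigma_f' * (2Nf)^b
2Nf = (sigma_a/sigma_f')^(1/b)
2Nf = (302/696)^(1/-0.052)
2Nf = 9399853.6
Nf = 4.6999e+06


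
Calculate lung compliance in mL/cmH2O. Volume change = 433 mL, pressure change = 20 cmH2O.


C = dV / dP
C = 433 / 20
C = 21.65 mL/cmH2O


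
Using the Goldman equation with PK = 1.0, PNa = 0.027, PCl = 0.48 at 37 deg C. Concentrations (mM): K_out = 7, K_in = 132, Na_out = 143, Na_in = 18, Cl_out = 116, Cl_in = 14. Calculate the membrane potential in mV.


Vm = (RT/F)*ln((PK*Ko + PNa*Nao + PCl*Cli)/(PK*Ki + PNa*Nai + PCl*Clo))
Numer = 17.581, Denom = 188.166
Vm = -63.35 mV


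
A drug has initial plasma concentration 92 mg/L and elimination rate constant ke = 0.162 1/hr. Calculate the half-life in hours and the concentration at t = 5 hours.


t_half = ln(2) / ke = 0.693147 / 0.162 = 4.279 hr
C(t) = C0 * exp(-ke*t) = 92 * exp(-0.162*5)
C(5) = 40.93 mg/L


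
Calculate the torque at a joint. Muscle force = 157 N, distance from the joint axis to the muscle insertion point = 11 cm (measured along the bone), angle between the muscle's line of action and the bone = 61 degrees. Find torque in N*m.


Torque = F * d * sin(theta)   (moment arm = d*sin(theta))
d = 11 cm = 0.11 m
Torque = 157 * 0.11 * sin(61)
Torque = 15.1 N*m


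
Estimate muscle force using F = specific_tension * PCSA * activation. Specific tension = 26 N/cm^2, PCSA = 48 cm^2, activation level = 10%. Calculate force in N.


F = sigma * PCSA * activation
F = 26 * 48 * 0.1
F = 124.8 N


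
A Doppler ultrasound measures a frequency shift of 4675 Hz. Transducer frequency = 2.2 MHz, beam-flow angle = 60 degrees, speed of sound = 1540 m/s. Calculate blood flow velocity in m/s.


v = fd * c / (2 * f0 * cos(theta))
v = 4675 * 1540 / (2 * 2.2000e+06 * cos(60))
v = 3.272 m/s


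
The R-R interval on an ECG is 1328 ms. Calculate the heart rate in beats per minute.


HR = 60 / RR_interval(s)
RR = 1328 ms = 1.328 s
HR = 60 / 1.328 = 45.18 bpm


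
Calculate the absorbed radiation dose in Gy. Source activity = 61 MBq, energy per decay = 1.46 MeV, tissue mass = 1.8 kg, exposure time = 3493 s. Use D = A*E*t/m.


A = 61 MBq = 6.1000e+07 Bq
E = 1.46 MeV = 2.33892e-13 J
D = A*E*t/m = 6.1000e+07*2.33892e-13*3493/1.8
D = 0.02769 Gy


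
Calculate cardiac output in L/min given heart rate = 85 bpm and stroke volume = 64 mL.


CO = HR * SV
CO = 85 * 64 / 1000
CO = 5.44 L/min


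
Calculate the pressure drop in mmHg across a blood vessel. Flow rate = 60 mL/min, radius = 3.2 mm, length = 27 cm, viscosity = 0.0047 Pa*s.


dP = 8*mu*L*Q / (pi*r^4)
Q = 60 mL/min = 1e-06 m^3/s
dP = 30.8178 Pa = 30.8178 / 133.322 mmHg = 0.2312 mmHg


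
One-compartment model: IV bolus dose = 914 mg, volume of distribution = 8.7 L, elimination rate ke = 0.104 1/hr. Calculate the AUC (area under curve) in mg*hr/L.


C0 = Dose/Vd = 914/8.7 = 105.057 mg/L
AUC = C0/ke = 105.057/0.104
AUC = 1010 mg*hr/L


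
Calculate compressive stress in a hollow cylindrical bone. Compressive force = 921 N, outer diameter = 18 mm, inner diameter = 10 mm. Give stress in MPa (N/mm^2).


A = pi*(r_o^2 - r_i^2)
r_o = 9 mm, r_i = 5 mm
A = 175.929 mm^2
sigma = F/A = 921 / 175.929
sigma = 5.235 MPa


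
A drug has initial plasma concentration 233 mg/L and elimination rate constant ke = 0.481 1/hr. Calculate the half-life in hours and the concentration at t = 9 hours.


t_half = ln(2) / ke = 0.693147 / 0.481 = 1.441 hr
C(t) = C0 * exp(-ke*t) = 233 * exp(-0.481*9)
C(9) = 3.071 mg/L


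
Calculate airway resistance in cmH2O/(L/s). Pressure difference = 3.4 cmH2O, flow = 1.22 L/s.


R = dP / flow
R = 3.4 / 1.22
R = 2.787 cmH2O/(L/s)


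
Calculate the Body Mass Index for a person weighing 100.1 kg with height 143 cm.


BMI = weight / height^2
height = 143 cm = 1.43 m
BMI = 100.1 / 1.43^2
BMI = 48.95 kg/m^2


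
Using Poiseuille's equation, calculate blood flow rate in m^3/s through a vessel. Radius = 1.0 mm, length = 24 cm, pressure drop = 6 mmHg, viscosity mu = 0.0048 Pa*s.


Q = pi*r^4*dP / (8*mu*L)
r = 0.001 m, L = 0.24 m
dP = 6 mmHg = 799.932 Pa
Q = 2.7268e-07 m^3/s


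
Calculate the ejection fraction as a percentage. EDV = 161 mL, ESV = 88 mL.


SV = EDV - ESV = 161 - 88 = 73 mL
EF = SV/EDV * 100 = 73/161 * 100
EF = 45.34%


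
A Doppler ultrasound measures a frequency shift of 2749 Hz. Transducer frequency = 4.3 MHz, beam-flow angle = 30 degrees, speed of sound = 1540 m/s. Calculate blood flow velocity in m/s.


v = fd * c / (2 * f0 * cos(theta))
v = 2749 * 1540 / (2 * 4.3000e+06 * cos(30))
v = 0.5684 m/s


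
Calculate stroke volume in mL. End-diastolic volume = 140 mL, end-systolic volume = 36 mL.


SV = EDV - ESV
SV = 140 - 36
SV = 104 mL


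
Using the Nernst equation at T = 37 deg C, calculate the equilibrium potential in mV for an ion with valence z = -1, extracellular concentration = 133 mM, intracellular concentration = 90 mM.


E = (RT/(zF)) * ln(C_out/C_in)
T = 37 + 273.15 = 310.15 K
E = (8.314 * 310.15 / (-1 * 96485)) * ln(133/90)
E = -10.44 mV


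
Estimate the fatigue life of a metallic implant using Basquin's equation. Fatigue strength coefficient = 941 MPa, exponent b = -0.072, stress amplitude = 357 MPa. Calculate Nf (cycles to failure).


sigma_a = sigma_f' * (2Nf)^b
2Nf = (sigma_a/sigma_f')^(1/b)
2Nf = (357/941)^(1/-0.072)
2Nf = 701666.36
Nf = 3.508e+05


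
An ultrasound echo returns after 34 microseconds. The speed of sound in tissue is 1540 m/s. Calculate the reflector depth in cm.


depth = c * t / 2
t = 34 us = 3.4000e-05 s
depth = 1540 * 3.4000e-05 / 2
depth = 0.02618 m = 2.618 cm


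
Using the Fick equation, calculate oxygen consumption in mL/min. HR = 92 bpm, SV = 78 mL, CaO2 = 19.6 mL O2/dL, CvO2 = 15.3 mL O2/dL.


CO = HR*SV = 92*78/1000 = 7.176 L/min
a-v O2 diff = 19.6 - 15.3 = 4.3 mL/dL
VO2 = CO * (CaO2-CvO2) * 10 dL/L
VO2 = 7.176 * 4.3 * 10
VO2 = 308.6 mL/min


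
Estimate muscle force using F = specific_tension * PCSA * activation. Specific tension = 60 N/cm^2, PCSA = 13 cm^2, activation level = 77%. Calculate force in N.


F = sigma * PCSA * activation
F = 60 * 13 * 0.77
F = 600.6 N


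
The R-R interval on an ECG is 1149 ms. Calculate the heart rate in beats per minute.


HR = 60 / RR_interval(s)
RR = 1149 ms = 1.149 s
HR = 60 / 1.149 = 52.22 bpm


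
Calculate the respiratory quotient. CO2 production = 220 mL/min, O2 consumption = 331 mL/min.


RQ = VCO2 / VO2
RQ = 220 / 331
RQ = 0.6647


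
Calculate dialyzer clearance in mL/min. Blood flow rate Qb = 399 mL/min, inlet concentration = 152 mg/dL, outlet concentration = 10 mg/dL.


K = Qb * (Cb_in - Cb_out) / Cb_in
K = 399 * (152 - 10) / 152
K = 372.8 mL/min


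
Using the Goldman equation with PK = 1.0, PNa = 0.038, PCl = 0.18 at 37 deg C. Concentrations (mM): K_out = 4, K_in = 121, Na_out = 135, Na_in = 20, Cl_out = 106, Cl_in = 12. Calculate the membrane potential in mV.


Vm = (RT/F)*ln((PK*Ko + PNa*Nao + PCl*Cli)/(PK*Ki + PNa*Nai + PCl*Clo))
Numer = 11.29, Denom = 140.84
Vm = -67.45 mV


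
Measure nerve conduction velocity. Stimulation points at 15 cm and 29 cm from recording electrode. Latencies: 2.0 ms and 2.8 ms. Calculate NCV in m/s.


Distance = (29 - 15) / 100 = 0.14 m
dt = (2.8 - 2.0) / 1000 = 8.0000e-04 s
NCV = dist / dt = 175 m/s


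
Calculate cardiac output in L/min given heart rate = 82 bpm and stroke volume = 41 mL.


CO = HR * SV
CO = 82 * 41 / 1000
CO = 3.362 L/min


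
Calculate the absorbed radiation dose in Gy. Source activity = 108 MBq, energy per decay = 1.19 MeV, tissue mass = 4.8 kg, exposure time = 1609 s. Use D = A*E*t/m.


A = 108 MBq = 1.0800e+08 Bq
E = 1.19 MeV = 1.90638e-13 J
D = A*E*t/m = 1.0800e+08*1.90638e-13*1609/4.8
D = 0.006902 Gy


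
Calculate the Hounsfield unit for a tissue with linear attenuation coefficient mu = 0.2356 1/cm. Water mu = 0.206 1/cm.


HU = ((mu_tissue - mu_water) / mu_water) * 1000
HU = ((0.2356 - 0.206) / 0.206) * 1000
HU = 143.7


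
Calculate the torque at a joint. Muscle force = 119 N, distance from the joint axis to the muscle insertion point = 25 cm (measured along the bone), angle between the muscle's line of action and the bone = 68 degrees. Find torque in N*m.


Torque = F * d * sin(theta)   (moment arm = d*sin(theta))
d = 25 cm = 0.25 m
Torque = 119 * 0.25 * sin(68)
Torque = 27.58 N*m


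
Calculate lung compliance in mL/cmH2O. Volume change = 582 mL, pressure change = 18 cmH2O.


C = dV / dP
C = 582 / 18
C = 32.33 mL/cmH2O


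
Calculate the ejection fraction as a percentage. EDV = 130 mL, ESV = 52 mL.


SV = EDV - ESV = 130 - 52 = 78 mL
EF = SV/EDV * 100 = 78/130 * 100
EF = 60%


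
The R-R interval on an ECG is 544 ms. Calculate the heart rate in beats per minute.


HR = 60 / RR_interval(s)
RR = 544 ms = 0.544 s
HR = 60 / 0.544 = 110.3 bpm


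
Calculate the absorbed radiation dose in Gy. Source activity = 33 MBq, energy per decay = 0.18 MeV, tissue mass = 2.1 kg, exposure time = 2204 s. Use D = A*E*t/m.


A = 33 MBq = 3.3000e+07 Bq
E = 0.18 MeV = 2.8836e-14 J
D = A*E*t/m = 3.3000e+07*2.8836e-14*2204/2.1
D = 9.9871e-04 Gy


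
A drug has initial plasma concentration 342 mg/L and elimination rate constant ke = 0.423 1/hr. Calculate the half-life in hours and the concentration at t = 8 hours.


t_half = ln(2) / ke = 0.693147 / 0.423 = 1.639 hr
C(t) = C0 * exp(-ke*t) = 342 * exp(-0.423*8)
C(8) = 11.6 mg/L


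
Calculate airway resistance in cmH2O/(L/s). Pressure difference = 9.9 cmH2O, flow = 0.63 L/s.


R = dP / flow
R = 9.9 / 0.63
R = 15.71 cmH2O/(L/s)


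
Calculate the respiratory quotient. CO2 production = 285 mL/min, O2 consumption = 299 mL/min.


RQ = VCO2 / VO2
RQ = 285 / 299
RQ = 0.9532


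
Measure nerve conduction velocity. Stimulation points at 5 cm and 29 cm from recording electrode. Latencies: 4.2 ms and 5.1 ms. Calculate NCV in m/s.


Distance = (29 - 5) / 100 = 0.24 m
dt = (5.1 - 4.2) / 1000 = 9.0000e-04 s
NCV = dist / dt = 266.7 m/s


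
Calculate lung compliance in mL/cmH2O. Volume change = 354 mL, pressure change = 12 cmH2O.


C = dV / dP
C = 354 / 12
C = 29.5 mL/cmH2O


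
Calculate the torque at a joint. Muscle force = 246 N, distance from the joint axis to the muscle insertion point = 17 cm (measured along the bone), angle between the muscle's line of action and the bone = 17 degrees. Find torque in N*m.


Torque = F * d * sin(theta)   (moment arm = d*sin(theta))
d = 17 cm = 0.17 m
Torque = 246 * 0.17 * sin(17)
Torque = 12.23 N*m


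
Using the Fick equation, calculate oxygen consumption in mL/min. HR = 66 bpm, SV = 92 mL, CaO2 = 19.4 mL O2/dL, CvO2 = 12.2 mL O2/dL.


CO = HR*SV = 66*92/1000 = 6.072 L/min
a-v O2 diff = 19.4 - 12.2 = 7.2 mL/dL
VO2 = CO * (CaO2-CvO2) * 10 dL/L
VO2 = 6.072 * 7.2 * 10
VO2 = 437.2 mL/min


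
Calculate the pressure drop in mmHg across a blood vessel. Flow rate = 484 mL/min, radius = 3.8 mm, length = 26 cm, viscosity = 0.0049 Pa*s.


dP = 8*mu*L*Q / (pi*r^4)
Q = 484 mL/min = 8.06667e-06 m^3/s
dP = 125.507 Pa = 125.507 / 133.322 mmHg = 0.9414 mmHg


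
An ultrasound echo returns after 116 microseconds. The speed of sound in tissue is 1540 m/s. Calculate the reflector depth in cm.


depth = c * t / 2
t = 116 us = 1.1600e-04 s
depth = 1540 * 1.1600e-04 / 2
depth = 0.08932 m = 8.932 cm


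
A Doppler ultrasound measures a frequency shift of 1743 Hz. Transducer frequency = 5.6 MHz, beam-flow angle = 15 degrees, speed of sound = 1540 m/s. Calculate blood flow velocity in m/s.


v = fd * c / (2 * f0 * cos(theta))
v = 1743 * 1540 / (2 * 5.6000e+06 * cos(15))
v = 0.2481 m/s
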